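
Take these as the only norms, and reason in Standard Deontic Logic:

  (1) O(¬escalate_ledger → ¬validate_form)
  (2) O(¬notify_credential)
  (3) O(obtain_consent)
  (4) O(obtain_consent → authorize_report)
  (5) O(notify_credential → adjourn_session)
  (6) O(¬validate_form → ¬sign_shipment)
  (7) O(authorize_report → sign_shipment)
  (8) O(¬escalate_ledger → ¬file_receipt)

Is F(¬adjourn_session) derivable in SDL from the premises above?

No

Premise 5 is O(notify_credential → adjourn_session), but O(notify_credential) is not derivable from the premises, so it does not yield O(adjourn_session).
No other premise forces O(adjourn_session). An ideal world satisfying every premise can still have ¬adjourn_session true, so F(¬adjourn_session) is not derivable.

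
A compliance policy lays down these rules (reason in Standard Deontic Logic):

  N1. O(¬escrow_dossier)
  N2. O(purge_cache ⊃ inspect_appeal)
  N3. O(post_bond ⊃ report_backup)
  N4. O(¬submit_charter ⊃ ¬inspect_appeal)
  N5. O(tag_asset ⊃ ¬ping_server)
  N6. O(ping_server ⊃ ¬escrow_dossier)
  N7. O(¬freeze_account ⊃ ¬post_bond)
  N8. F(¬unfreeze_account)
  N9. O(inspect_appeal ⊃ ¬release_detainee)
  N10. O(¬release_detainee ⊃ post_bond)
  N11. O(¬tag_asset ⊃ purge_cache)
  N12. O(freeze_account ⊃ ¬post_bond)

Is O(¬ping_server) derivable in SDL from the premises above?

Premises 12 and 7 cover both cases: O(freeze_account ⊃ ¬post_bond) and O(¬freeze_account ⊃ ¬post_bond). Since freeze_account ∨ ¬freeze_account is a tautology, O(¬post_bond) follows.
Premise 10, O(¬release_detainee ⊃ post_bond), contraposes to O(¬post_bond ⊃ release_detainee); with O(¬post_bond) we get O(release_detainee).
Premise 9, O(inspect_appeal ⊃ ¬release_detainee), contraposes to O(release_detainee ⊃ ¬inspect_appeal); with O(release_detainee) we get O(¬inspect_appeal).
The contrapositive of premise 2 (O(purge_cache ⊃ inspect_appeal)) is O(¬inspect_appeal ⊃ ¬purge_cache), and O(¬inspect_appeal) is already established, so O(¬purge_cache).
The contrapositive of premise 11 (O(¬tag_asset ⊃ purge_cache)) is O(¬purge_cache ⊃ tag_asset), and O(¬purge_cache) is already established, so O(tag_asset).
Applying K to premise 5 (O(tag_asset ⊃ ¬ping_server)) and O(tag_asset) yields O(¬ping_server).
Premises 1, 3, 4, 6, 8 do not contribute to this derivation.
So O(¬ping_server) follows.

Yes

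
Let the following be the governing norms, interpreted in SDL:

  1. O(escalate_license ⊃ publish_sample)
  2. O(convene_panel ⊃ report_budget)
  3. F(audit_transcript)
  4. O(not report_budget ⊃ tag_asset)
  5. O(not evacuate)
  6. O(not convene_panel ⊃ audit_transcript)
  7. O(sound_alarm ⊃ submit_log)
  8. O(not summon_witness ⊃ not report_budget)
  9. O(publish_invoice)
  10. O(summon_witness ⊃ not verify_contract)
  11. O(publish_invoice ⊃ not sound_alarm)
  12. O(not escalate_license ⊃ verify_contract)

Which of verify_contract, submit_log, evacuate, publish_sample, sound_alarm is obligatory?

publish_sample

Premise 3 is F(audit_transcript), i.e. O(not audit_transcript).
Premise 6 is O(not convene_panel ⊃ audit_transcript); contrapositively O(not audit_transcript ⊃ convene_panel). Since O(not audit_transcript) holds, K gives O(convene_panel).
Premise 2 is O(convene_panel ⊃ report_budget); since O(convene_panel), deontic closure gives O(report_budget).
Premise 8 is O(not summon_witness ⊃ not report_budget); contrapositively O(report_budget ⊃ summon_witness). Since O(report_budget) holds, K gives O(summon_witness).
Premise 10 is O(summon_witness ⊃ not verify_contract); since O(summon_witness), deontic closure gives O(not verify_contract).
Premise 12, O(not escalate_license ⊃ verify_contract), contraposes to O(not verify_contract ⊃ escalate_license); with O(not verify_contract) we get O(escalate_license).
From O(escalate_license) and premise 1, O(escalate_license ⊃ publish_sample), we obtain O(publish_sample).
So O(publish_sample) holds — publish_sample is obligatory. None of the other listed options is made obligatory by any chain of premises.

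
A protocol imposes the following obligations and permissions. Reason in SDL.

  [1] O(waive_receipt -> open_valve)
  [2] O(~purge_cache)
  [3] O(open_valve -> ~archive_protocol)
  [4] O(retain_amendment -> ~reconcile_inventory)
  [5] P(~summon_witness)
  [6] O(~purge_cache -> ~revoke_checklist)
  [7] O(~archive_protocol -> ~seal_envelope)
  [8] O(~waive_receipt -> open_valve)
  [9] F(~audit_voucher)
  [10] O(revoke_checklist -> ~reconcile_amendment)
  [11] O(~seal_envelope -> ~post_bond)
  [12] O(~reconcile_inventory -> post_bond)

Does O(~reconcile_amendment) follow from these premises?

Premise 10 is O(revoke_checklist -> ~reconcile_amendment), but O(revoke_checklist) is not derivable from the premises, so it does not yield O(~reconcile_amendment).
No other premise forces O(~reconcile_amendment). An ideal world satisfying every premise can still have ~reconcile_amendment false, so O(~reconcile_amendment) is not derivable.

No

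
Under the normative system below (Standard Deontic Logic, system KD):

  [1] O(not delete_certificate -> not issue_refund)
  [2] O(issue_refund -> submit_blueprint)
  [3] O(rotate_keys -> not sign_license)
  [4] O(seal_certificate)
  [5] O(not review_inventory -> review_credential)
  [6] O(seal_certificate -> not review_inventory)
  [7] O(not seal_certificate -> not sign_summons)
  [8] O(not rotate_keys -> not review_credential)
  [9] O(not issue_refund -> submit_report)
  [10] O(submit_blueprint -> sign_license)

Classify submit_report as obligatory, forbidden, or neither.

Obligatory

Premise 4 states O(seal_certificate) outright.
With premise 6, O(seal_certificate -> not review_inventory), the K-axiom yields O(not review_inventory).
From O(not review_inventory) and premise 5, O(not review_inventory -> review_credential), we obtain O(review_credential).
Premise 8 is O(not rotate_keys -> not review_credential); contrapositively O(review_credential -> rotate_keys). Since O(review_credential) holds, K gives O(rotate_keys).
With premise 3, O(rotate_keys -> not sign_license), the K-axiom yields O(not sign_license).
Premise 10 is O(submit_blueprint -> sign_license); contrapositively O(not sign_license -> not submit_blueprint). Since O(not sign_license) holds, K gives O(not submit_blueprint).
The contrapositive of premise 2 (O(issue_refund -> submit_blueprint)) is O(not submit_blueprint -> not issue_refund), and O(not submit_blueprint) is already established, so O(not issue_refund).
Applying K to premise 9 (O(not issue_refund -> submit_report)) and O(not issue_refund) yields O(submit_report).
Premises 1, 7 do not contribute to this derivation.
Hence submit_report is obligatory.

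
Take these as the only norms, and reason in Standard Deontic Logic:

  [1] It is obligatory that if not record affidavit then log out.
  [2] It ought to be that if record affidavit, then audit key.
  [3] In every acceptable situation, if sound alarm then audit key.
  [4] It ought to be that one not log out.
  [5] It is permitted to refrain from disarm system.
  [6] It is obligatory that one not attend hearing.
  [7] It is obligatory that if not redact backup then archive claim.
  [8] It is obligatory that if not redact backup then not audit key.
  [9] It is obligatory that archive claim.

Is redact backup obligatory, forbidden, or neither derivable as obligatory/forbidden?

Obligatory

Premise 4 gives O(¬log_out).
Premise 1, O(¬record_affidavit → log_out), contraposes to O(¬log_out → record_affidavit); with O(¬log_out) we get O(record_affidavit).
Applying K to premise 2 (O(record_affidavit → audit_key)) and O(record_affidavit) yields O(audit_key).
Premise 8 is O(¬redact_backup → ¬audit_key); contrapositively O(audit_key → redact_backup). Since O(audit_key) holds, K gives O(redact_backup).
Premises 3, 5, 6, 7, 9 do not contribute to this derivation.
Hence redact_backup is obligatory.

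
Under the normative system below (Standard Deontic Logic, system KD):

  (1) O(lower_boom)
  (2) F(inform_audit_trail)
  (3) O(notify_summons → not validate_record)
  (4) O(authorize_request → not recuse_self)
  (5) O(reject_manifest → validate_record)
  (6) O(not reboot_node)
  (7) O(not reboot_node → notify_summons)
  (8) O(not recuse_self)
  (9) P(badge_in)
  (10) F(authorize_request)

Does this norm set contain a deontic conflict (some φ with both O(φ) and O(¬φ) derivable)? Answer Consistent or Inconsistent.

Consistent

Premise 4 is O(authorize_request → not recuse_self); even if O(not recuse_self) held, inferring O(authorize_request) would be affirming the consequent — invalid.
So O(authorize_request) is not derivable, and the apparent clash with O(not authorize_request) does not arise.
A world satisfying every obligation exists (e.g. authorize_request=false, badge_in=false, inform_audit_trail=false, lower_boom=true, notify_summons=true, reboot_node=false, recuse_self=false, reject_manifest=false, validate_record=false); no atom is both obligatory and forbidden, so the set is consistent.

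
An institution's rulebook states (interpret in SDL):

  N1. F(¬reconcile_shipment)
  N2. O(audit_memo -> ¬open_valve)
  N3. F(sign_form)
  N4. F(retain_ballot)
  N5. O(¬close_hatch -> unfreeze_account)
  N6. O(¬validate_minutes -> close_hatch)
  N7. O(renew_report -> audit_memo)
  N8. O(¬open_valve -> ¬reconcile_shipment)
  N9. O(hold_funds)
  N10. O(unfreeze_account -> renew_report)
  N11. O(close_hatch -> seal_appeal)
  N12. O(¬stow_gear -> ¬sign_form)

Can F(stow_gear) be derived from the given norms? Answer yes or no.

No

Premise 12 is O(¬stow_gear -> ¬sign_form); even if O(¬sign_form) held, inferring O(¬stow_gear) would be affirming the consequent — invalid.
No other premise forces O(¬stow_gear). An ideal world satisfying every premise can still have stow_gear true, so F(stow_gear) is not derivable.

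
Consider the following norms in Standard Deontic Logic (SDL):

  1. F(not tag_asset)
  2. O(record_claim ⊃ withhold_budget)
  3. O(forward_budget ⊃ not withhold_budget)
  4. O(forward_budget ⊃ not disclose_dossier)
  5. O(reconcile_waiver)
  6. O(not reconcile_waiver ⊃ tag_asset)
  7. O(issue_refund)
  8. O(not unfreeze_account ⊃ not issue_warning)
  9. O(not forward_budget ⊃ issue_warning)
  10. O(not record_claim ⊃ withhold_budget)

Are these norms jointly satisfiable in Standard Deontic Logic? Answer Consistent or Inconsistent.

Consistent

Premise 6 is O(not reconcile_waiver ⊃ tag_asset); even if O(tag_asset) held, inferring O(not reconcile_waiver) would be affirming the consequent — invalid.
So O(not reconcile_waiver) is not derivable, and the apparent clash with O(reconcile_waiver) does not arise.
A world satisfying every obligation exists (e.g. disclose_dossier=false, forward_budget=false, issue_refund=true, issue_warning=true, reconcile_waiver=true, record_claim=false, tag_asset=true, unfreeze_account=true, withhold_budget=true); no atom is both obligatory and forbidden, so the set is consistent.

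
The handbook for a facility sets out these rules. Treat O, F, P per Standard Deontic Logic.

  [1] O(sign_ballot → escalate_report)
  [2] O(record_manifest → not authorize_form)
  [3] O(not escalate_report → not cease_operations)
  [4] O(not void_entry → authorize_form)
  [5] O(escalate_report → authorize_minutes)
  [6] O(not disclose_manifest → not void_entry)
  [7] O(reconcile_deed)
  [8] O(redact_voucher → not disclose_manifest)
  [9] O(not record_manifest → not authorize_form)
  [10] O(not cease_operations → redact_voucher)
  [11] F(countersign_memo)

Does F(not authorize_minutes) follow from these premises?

Yes

By case analysis on record_manifest: premise 2 gives O(record_manifest → not authorize_form) and premise 9 gives O(not record_manifest → not authorize_form), so O(not authorize_form) either way.
Premise 4, O(not void_entry → authorize_form), contraposes to O(not authorize_form → void_entry); with O(not authorize_form) we get O(void_entry).
The contrapositive of premise 6 (O(not disclose_manifest → not void_entry)) is O(void_entry → disclose_manifest), and O(void_entry) is already established, so O(disclose_manifest).
Premise 8, O(redact_voucher → not disclose_manifest), contraposes to O(disclose_manifest → not redact_voucher); with O(disclose_manifest) we get O(not redact_voucher).
Premise 10, O(not cease_operations → redact_voucher), contraposes to O(not redact_voucher → cease_operations); with O(not redact_voucher) we get O(cease_operations).
Premise 3 is O(not escalate_report → not cease_operations); contrapositively O(cease_operations → escalate_report). Since O(cease_operations) holds, K gives O(escalate_report).
With premise 5, O(escalate_report → authorize_minutes), the K-axiom yields O(authorize_minutes).
Premises 1, 7, 11 do not contribute to this derivation.
So O(authorize_minutes) holds, i.e. F(not authorize_minutes). The claim follows.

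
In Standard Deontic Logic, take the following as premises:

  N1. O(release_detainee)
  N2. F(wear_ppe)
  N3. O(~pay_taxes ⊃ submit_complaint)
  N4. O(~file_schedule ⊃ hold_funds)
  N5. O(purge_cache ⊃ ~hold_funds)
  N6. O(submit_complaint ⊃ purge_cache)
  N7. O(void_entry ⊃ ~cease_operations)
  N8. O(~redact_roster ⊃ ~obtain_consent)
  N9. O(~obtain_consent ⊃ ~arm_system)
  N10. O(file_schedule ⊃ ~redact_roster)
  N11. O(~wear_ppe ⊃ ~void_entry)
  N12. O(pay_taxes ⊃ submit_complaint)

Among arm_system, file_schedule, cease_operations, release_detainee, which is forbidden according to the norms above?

arm_system

Premises 12 and 3 are O(pay_taxes ⊃ submit_complaint) and O(~pay_taxes ⊃ submit_complaint); every ideal world satisfies pay_taxes or ~pay_taxes, so in either case submit_complaint holds — hence O(submit_complaint).
Premise 6 is O(submit_complaint ⊃ purge_cache); since O(submit_complaint), deontic closure gives O(purge_cache).
With premise 5, O(purge_cache ⊃ ~hold_funds), the K-axiom yields O(~hold_funds).
Premise 4, O(~file_schedule ⊃ hold_funds), contraposes to O(~hold_funds ⊃ file_schedule); with O(~hold_funds) we get O(file_schedule).
With premise 10, O(file_schedule ⊃ ~redact_roster), the K-axiom yields O(~redact_roster).
Premise 8 is O(~redact_roster ⊃ ~obtain_consent); since O(~redact_roster), deontic closure gives O(~obtain_consent).
With premise 9, O(~obtain_consent ⊃ ~arm_system), the K-axiom yields O(~arm_system).
So O(~arm_system) holds, i.e. arm_system is forbidden. None of the other listed options is forbidden under the premises.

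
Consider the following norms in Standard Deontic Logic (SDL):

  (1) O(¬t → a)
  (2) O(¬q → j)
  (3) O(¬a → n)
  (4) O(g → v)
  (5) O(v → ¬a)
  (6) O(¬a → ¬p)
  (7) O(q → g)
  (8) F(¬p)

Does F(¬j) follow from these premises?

F(¬p) at premise 8 means O(p).
Premise 6 is O(¬a → ¬p); contrapositively O(p → a). Since O(p) holds, K gives O(a).
Premise 5 is O(v → ¬a); contrapositively O(a → ¬v). Since O(a) holds, K gives O(¬v).
Premise 4 is O(g → v); contrapositively O(¬v → ¬g). Since O(¬v) holds, K gives O(¬g).
Premise 7 is O(q → g); contrapositively O(¬g → ¬q). Since O(¬g) holds, K gives O(¬q).
From O(¬q) and premise 2, O(¬q → j), we obtain O(j).
Premises 1, 3 do not contribute to this derivation.
So O(j) holds, i.e. F(¬j). The claim follows.

Yes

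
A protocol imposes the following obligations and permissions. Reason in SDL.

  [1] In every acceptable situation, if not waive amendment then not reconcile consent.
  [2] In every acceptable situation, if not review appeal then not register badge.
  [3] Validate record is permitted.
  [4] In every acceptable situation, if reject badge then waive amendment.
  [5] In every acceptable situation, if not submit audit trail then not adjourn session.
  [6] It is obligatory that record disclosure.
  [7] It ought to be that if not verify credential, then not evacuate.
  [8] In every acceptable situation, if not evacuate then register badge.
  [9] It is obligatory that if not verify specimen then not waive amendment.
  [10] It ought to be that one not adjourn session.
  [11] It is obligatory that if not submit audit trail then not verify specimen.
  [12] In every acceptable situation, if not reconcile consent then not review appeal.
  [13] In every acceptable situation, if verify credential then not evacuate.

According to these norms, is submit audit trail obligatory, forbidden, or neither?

Obligatory

Premises 7 and 13 cover both cases: O(¬verify_credential → ¬evacuate) and O(verify_credential → ¬evacuate). Since ¬verify_credential ∨ verify_credential is a tautology, O(¬evacuate) follows.
With premise 8, O(¬evacuate → register_badge), the K-axiom yields O(register_badge).
Premise 2, O(¬review_appeal → ¬register_badge), contraposes to O(register_badge → review_appeal); with O(register_badge) we get O(review_appeal).
Premise 12 is O(¬reconcile_consent → ¬review_appeal); contrapositively O(review_appeal → reconcile_consent). Since O(review_appeal) holds, K gives O(reconcile_consent).
The contrapositive of premise 1 (O(¬waive_amendment → ¬reconcile_consent)) is O(reconcile_consent → waive_amendment), and O(reconcile_consent) is already established, so O(waive_amendment).
Premise 9 is O(¬verify_specimen → ¬waive_amendment); contrapositively O(waive_amendment → verify_specimen). Since O(waive_amendment) holds, K gives O(verify_specimen).
Premise 11, O(¬submit_audit_trail → ¬verify_specimen), contraposes to O(verify_specimen → submit_audit_trail); with O(verify_specimen) we get O(submit_audit_trail).
Premises 3, 4, 5, 6, 10 do not contribute to this derivation.
Hence submit_audit_trail is obligatory.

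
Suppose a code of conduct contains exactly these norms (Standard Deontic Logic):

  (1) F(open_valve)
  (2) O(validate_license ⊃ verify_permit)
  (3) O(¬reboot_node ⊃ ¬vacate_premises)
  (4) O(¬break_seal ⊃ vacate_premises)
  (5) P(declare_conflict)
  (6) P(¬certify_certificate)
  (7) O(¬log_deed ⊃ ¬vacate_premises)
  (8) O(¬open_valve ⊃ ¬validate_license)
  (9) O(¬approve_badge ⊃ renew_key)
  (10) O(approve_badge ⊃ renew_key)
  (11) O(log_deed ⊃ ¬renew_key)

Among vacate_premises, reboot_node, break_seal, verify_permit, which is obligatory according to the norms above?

By case analysis on ¬approve_badge: premise 9 gives O(¬approve_badge ⊃ renew_key) and premise 10 gives O(approve_badge ⊃ renew_key), so O(renew_key) either way.
Premise 11 is O(log_deed ⊃ ¬renew_key); contrapositively O(renew_key ⊃ ¬log_deed). Since O(renew_key) holds, K gives O(¬log_deed).
With premise 7, O(¬log_deed ⊃ ¬vacate_premises), the K-axiom yields O(¬vacate_premises).
Premise 4 is O(¬break_seal ⊃ vacate_premises); contrapositively O(¬vacate_premises ⊃ break_seal). Since O(¬vacate_premises) holds, K gives O(break_seal).
So O(break_seal) holds — break_seal is obligatory. None of the other listed options is made obligatory by any chain of premises.

break_seal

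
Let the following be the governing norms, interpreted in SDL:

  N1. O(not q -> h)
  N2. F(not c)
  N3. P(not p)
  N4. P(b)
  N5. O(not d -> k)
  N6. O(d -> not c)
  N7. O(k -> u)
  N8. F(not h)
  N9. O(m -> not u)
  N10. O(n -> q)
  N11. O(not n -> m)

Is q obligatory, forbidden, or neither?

Premise 2 is F(not c), i.e. O(c).
Premise 6, O(d -> not c), contraposes to O(c -> not d); with O(c) we get O(not d).
From O(not d) and premise 5, O(not d -> k), we obtain O(k).
From O(k) and premise 7, O(k -> u), we obtain O(u).
The contrapositive of premise 9 (O(m -> not u)) is O(u -> not m), and O(u) is already established, so O(not m).
The contrapositive of premise 11 (O(not n -> m)) is O(not m -> n), and O(not m) is already established, so O(n).
Premise 10 is O(n -> q); since O(n), deontic closure gives O(q).
Premises 1, 3, 4, 8 do not contribute to this derivation.
Hence q is obligatory.

Obligatory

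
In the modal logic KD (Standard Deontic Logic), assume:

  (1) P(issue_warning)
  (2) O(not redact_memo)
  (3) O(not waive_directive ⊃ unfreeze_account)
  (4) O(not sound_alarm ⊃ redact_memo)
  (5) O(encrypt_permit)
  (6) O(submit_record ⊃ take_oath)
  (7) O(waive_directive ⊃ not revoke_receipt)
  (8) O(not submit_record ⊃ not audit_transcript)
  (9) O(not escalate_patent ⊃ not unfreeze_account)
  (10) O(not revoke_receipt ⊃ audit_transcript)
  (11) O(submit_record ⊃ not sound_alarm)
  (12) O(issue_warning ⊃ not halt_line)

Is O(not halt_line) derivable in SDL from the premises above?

No

Premise 12 is O(issue_warning ⊃ not halt_line), but O(issue_warning) is not derivable from the premises (the permission P(issue_warning) asserts only not O(not issue_warning), not O(issue_warning)), so it does not yield O(not halt_line).
No other premise forces O(not halt_line). An ideal world satisfying every premise can still have not halt_line false, so O(not halt_line) is not derivable.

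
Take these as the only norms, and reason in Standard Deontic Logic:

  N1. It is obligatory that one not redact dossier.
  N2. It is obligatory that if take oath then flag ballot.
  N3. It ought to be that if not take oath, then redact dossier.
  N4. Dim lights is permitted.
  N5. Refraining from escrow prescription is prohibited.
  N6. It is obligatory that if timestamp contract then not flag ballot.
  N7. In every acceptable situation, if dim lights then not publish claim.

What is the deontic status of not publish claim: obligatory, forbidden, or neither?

Premise 7 is O(dim_lights → ¬publish_claim), but O(dim_lights) is not derivable from the premises (the permission P(dim_lights) asserts only ¬O(¬dim_lights), not O(dim_lights)), so it does not yield O(¬publish_claim).
No premise or chain of K-axiom applications forces O(¬publish_claim), and none forces O(publish_claim). So ¬publish_claim is neither obligatory nor forbidden under these norms.

Neither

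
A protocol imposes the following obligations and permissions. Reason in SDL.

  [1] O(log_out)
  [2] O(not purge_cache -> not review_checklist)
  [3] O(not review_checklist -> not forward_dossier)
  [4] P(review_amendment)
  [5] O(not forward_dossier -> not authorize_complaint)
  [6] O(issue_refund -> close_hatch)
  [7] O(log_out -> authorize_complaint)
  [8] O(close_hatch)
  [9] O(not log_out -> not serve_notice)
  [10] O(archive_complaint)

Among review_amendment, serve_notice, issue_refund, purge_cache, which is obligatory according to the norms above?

Premise 1 gives O(log_out).
With premise 7, O(log_out -> authorize_complaint), the K-axiom yields O(authorize_complaint).
The contrapositive of premise 5 (O(not forward_dossier -> not authorize_complaint)) is O(authorize_complaint -> forward_dossier), and O(authorize_complaint) is already established, so O(forward_dossier).
Premise 3, O(not review_checklist -> not forward_dossier), contraposes to O(forward_dossier -> review_checklist); with O(forward_dossier) we get O(review_checklist).
Premise 2, O(not purge_cache -> not review_checklist), contraposes to O(review_checklist -> purge_cache); with O(review_checklist) we get O(purge_cache).
So O(purge_cache) holds — purge_cache is obligatory. None of the other listed options is made obligatory by any chain of premises.

purge_cache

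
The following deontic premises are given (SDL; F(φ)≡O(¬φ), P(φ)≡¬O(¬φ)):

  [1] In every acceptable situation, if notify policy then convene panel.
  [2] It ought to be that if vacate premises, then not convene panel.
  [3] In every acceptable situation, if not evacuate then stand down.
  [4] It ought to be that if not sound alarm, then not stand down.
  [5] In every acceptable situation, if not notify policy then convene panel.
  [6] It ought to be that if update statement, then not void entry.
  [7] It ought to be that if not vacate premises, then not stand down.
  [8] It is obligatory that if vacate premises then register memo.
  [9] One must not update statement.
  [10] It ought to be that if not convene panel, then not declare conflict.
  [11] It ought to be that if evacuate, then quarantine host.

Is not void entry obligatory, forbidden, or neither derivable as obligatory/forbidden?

Neither

Premise 6 is O(update_statement → ¬void_entry), but O(update_statement) is not derivable from the premises, so it does not yield O(¬void_entry).
No premise or chain of K-axiom applications forces O(¬void_entry), and none forces O(void_entry). So ¬void_entry is neither obligatory nor forbidden under these norms.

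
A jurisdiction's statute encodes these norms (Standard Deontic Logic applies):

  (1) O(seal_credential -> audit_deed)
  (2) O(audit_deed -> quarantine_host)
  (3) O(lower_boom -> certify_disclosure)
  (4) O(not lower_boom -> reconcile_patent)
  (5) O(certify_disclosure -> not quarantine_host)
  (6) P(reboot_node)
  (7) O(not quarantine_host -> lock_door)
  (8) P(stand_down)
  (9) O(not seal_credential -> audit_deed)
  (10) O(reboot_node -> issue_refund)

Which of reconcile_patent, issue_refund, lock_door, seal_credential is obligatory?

reconcile_patent

Premises 1 and 9 cover both cases: O(seal_credential -> audit_deed) and O(not seal_credential -> audit_deed). Since seal_credential ∨ not seal_credential is a tautology, O(audit_deed) follows.
Applying K to premise 2 (O(audit_deed -> quarantine_host)) and O(audit_deed) yields O(quarantine_host).
The contrapositive of premise 5 (O(certify_disclosure -> not quarantine_host)) is O(quarantine_host -> not certify_disclosure), and O(quarantine_host) is already established, so O(not certify_disclosure).
The contrapositive of premise 3 (O(lower_boom -> certify_disclosure)) is O(not certify_disclosure -> not lower_boom), and O(not certify_disclosure) is already established, so O(not lower_boom).
Applying K to premise 4 (O(not lower_boom -> reconcile_patent)) and O(not lower_boom) yields O(reconcile_patent).
So O(reconcile_patent) holds — reconcile_patent is obligatory. None of the other listed options is made obligatory by any chain of premises.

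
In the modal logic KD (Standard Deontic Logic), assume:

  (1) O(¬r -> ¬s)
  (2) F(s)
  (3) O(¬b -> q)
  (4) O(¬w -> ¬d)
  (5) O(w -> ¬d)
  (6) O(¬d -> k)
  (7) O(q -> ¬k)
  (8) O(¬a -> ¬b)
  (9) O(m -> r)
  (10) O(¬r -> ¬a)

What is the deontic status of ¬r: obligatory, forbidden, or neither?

Premises 4 and 5 cover both cases: O(¬w -> ¬d) and O(w -> ¬d). Since ¬w ∨ w is a tautology, O(¬d) follows.
Applying K to premise 6 (O(¬d -> k)) and O(¬d) yields O(k).
Premise 7 is O(q -> ¬k); contrapositively O(k -> ¬q). Since O(k) holds, K gives O(¬q).
The contrapositive of premise 3 (O(¬b -> q)) is O(¬q -> b), and O(¬q) is already established, so O(b).
Premise 8, O(¬a -> ¬b), contraposes to O(b -> a); with O(b) we get O(a).
The contrapositive of premise 10 (O(¬r -> ¬a)) is O(a -> r), and O(a) is already established, so O(r).
Premises 1, 2, 9 do not contribute to this derivation.
Thus O(r), which is F(¬r): ¬r is forbidden.

Forbidden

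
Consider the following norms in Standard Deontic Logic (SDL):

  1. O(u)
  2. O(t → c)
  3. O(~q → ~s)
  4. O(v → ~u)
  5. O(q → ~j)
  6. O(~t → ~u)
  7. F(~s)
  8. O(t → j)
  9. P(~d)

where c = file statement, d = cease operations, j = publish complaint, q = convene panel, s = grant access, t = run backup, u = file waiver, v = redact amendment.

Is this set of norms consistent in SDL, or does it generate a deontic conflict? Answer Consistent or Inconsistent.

Premise 7, F(~s), is equivalent to O(s).
Premise 3 is O(~q → ~s); contrapositively O(s → q). Since O(s) holds, K gives O(q).
From O(q) and premise 5, O(q → ~j), we obtain O(~j).
Premise 8 is O(t → j); contrapositively O(~j → ~t). Since O(~j) holds, K gives O(~t).
Applying K to premise 6 (O(~t → ~u)) and O(~t) yields O(~u).
Yet premise 1 states O(u).
We now have both O(~u) and O(u) — u is simultaneously obligatory and forbidden, violating the D-axiom.

Inconsistent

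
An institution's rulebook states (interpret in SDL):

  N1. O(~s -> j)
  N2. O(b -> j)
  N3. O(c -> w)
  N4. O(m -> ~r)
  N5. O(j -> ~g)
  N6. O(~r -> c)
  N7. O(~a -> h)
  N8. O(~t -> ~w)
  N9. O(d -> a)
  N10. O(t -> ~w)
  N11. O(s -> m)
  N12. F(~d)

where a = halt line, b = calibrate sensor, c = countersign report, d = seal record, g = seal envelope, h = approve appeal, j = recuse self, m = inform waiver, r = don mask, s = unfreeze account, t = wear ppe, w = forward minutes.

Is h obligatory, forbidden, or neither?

Neither

Premise 7 is O(~a -> h), but O(~a) is not derivable from the premises, so it does not yield O(h).
No premise or chain of K-axiom applications forces O(h), and none forces O(~h). So h is neither obligatory nor forbidden under these norms.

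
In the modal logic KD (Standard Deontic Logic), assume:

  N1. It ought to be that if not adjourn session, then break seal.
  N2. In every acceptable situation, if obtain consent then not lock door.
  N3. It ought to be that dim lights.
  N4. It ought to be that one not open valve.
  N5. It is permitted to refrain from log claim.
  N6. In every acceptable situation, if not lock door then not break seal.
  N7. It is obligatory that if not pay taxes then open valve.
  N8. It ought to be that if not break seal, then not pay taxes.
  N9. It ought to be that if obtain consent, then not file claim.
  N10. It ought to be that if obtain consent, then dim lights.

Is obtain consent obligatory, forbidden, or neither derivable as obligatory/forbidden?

Forbidden

Premise 4 states O(¬open_valve) outright.
The contrapositive of premise 7 (O(¬pay_taxes → open_valve)) is O(¬open_valve → pay_taxes), and O(¬open_valve) is already established, so O(pay_taxes).
Premise 8 is O(¬break_seal → ¬pay_taxes); contrapositively O(pay_taxes → break_seal). Since O(pay_taxes) holds, K gives O(break_seal).
The contrapositive of premise 6 (O(¬lock_door → ¬break_seal)) is O(break_seal → lock_door), and O(break_seal) is already established, so O(lock_door).
Premise 2, O(obtain_consent → ¬lock_door), contraposes to O(lock_door → ¬obtain_consent); with O(lock_door) we get O(¬obtain_consent).
Premises 1, 3, 5, 9, 10 do not contribute to this derivation.
Thus O(¬obtain_consent), which is F(obtain_consent): obtain_consent is forbidden.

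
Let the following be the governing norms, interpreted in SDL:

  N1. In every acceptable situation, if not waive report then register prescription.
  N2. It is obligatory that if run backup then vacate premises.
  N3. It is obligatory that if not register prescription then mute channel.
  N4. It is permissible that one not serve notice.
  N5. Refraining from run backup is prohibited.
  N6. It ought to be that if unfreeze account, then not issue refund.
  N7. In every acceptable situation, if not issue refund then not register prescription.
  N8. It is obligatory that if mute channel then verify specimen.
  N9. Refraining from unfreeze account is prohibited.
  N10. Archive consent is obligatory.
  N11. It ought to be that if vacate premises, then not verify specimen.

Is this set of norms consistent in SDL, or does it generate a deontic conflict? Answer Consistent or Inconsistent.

Premise 5, F(¬run_backup), is equivalent to O(run_backup).
Applying K to premise 2 (O(run_backup → vacate_premises)) and O(run_backup) yields O(vacate_premises).
From O(vacate_premises) and premise 11, O(vacate_premises → ¬verify_specimen), we obtain O(¬verify_specimen).
Premise 8 is O(mute_channel → verify_specimen); contrapositively O(¬verify_specimen → ¬mute_channel). Since O(¬verify_specimen) holds, K gives O(¬mute_channel).
Premise 3 is O(¬register_prescription → mute_channel); contrapositively O(¬mute_channel → register_prescription). Since O(¬mute_channel) holds, K gives O(register_prescription).
Premise 7 is O(¬issue_refund → ¬register_prescription); contrapositively O(register_prescription → issue_refund). Since O(register_prescription) holds, K gives O(issue_refund).
Premise 6, O(unfreeze_account → ¬issue_refund), contraposes to O(issue_refund → ¬unfreeze_account); with O(issue_refund) we get O(¬unfreeze_account).
But premise 9, F(¬unfreeze_account), means O(unfreeze_account).
We now have both O(¬unfreeze_account) and O(unfreeze_account) — unfreeze_account is simultaneously obligatory and forbidden, violating the D-axiom.

Inconsistent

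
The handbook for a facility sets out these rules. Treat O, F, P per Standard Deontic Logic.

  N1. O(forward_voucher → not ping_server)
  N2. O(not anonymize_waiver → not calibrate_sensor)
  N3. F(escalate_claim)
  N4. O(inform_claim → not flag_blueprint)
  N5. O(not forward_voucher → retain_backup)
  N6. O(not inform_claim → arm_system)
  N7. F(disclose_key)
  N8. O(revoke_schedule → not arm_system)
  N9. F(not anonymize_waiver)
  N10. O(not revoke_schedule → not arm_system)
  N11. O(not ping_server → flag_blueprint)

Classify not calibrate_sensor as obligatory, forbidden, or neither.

Neither

Premise 2 is O(not anonymize_waiver → not calibrate_sensor), but O(not anonymize_waiver) is not derivable from the premises, so it does not yield O(not calibrate_sensor).
No premise or chain of K-axiom applications forces O(not calibrate_sensor), and none forces O(calibrate_sensor). So not calibrate_sensor is neither obligatory nor forbidden under these norms.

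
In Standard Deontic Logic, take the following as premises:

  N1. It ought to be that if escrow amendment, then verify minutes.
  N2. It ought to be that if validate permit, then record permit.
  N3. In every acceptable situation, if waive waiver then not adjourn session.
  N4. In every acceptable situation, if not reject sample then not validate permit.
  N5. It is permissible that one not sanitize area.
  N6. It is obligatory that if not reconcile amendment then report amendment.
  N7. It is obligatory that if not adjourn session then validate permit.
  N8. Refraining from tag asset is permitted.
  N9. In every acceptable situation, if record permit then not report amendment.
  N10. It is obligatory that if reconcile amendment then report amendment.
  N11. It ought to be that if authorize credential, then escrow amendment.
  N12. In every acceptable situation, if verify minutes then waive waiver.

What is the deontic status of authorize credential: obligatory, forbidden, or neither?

Forbidden

Premises 6 and 10 are O(¬reconcile_amendment → report_amendment) and O(reconcile_amendment → report_amendment); every ideal world satisfies ¬reconcile_amendment or reconcile_amendment, so in either case report_amendment holds — hence O(report_amendment).
Premise 9, O(record_permit → ¬report_amendment), contraposes to O(report_amendment → ¬record_permit); with O(report_amendment) we get O(¬record_permit).
Premise 2, O(validate_permit → record_permit), contraposes to O(¬record_permit → ¬validate_permit); with O(¬record_permit) we get O(¬validate_permit).
Premise 7 is O(¬adjourn_session → validate_permit); contrapositively O(¬validate_permit → adjourn_session). Since O(¬validate_permit) holds, K gives O(adjourn_session).
Premise 3 is O(waive_waiver → ¬adjourn_session); contrapositively O(adjourn_session → ¬waive_waiver). Since O(adjourn_session) holds, K gives O(¬waive_waiver).
Premise 12, O(verify_minutes → waive_waiver), contraposes to O(¬waive_waiver → ¬verify_minutes); with O(¬waive_waiver) we get O(¬verify_minutes).
Premise 1 is O(escrow_amendment → verify_minutes); contrapositively O(¬verify_minutes → ¬escrow_amendment). Since O(¬verify_minutes) holds, K gives O(¬escrow_amendment).
Premise 11 is O(authorize_credential → escrow_amendment); contrapositively O(¬escrow_amendment → ¬authorize_credential). Since O(¬escrow_amendment) holds, K gives O(¬authorize_credential).
Premises 4, 5, 8 do not contribute to this derivation.
Thus O(¬authorize_credential), which is F(authorize_credential): authorize_credential is forbidden.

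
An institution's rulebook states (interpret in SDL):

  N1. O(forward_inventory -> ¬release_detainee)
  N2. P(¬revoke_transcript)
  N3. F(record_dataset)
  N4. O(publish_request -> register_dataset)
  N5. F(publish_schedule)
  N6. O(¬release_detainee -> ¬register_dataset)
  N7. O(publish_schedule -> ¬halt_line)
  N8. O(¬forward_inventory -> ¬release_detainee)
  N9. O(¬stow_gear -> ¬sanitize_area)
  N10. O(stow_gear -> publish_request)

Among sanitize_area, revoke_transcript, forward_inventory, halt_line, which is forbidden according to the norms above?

sanitize_area

Premises 8 and 1 are O(¬forward_inventory -> ¬release_detainee) and O(forward_inventory -> ¬release_detainee); every ideal world satisfies ¬forward_inventory or forward_inventory, so in either case ¬release_detainee holds — hence O(¬release_detainee).
From O(¬release_detainee) and premise 6, O(¬release_detainee -> ¬register_dataset), we obtain O(¬register_dataset).
The contrapositive of premise 4 (O(publish_request -> register_dataset)) is O(¬register_dataset -> ¬publish_request), and O(¬register_dataset) is already established, so O(¬publish_request).
Premise 10, O(stow_gear -> publish_request), contraposes to O(¬publish_request -> ¬stow_gear); with O(¬publish_request) we get O(¬stow_gear).
With premise 9, O(¬stow_gear -> ¬sanitize_area), the K-axiom yields O(¬sanitize_area).
So O(¬sanitize_area) holds, i.e. sanitize_area is forbidden. None of the other listed options is forbidden under the premises.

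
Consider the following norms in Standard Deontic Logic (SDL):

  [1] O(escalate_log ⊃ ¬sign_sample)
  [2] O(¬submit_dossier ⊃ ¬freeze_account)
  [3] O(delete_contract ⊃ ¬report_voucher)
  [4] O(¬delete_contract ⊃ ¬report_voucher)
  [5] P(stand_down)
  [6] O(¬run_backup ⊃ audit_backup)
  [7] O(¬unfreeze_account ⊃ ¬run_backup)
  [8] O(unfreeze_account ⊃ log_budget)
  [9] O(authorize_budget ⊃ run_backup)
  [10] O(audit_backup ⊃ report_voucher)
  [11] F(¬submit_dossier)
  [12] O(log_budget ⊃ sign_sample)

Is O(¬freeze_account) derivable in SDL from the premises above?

Premise 2 is O(¬submit_dossier ⊃ ¬freeze_account), but O(¬submit_dossier) is not derivable from the premises, so it does not yield O(¬freeze_account).
No other premise forces O(¬freeze_account). An ideal world satisfying every premise can still have ¬freeze_account false, so O(¬freeze_account) is not derivable.

No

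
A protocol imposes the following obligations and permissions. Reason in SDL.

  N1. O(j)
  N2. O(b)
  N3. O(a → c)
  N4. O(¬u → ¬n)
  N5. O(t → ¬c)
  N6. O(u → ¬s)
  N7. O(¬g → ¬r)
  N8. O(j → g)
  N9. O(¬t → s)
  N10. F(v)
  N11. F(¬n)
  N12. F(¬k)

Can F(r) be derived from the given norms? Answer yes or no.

No

Premise 7 is O(¬g → ¬r), but O(¬g) is not derivable from the premises, so it does not yield O(¬r).
No other premise forces O(¬r). An ideal world satisfying every premise can still have r true, so F(r) is not derivable.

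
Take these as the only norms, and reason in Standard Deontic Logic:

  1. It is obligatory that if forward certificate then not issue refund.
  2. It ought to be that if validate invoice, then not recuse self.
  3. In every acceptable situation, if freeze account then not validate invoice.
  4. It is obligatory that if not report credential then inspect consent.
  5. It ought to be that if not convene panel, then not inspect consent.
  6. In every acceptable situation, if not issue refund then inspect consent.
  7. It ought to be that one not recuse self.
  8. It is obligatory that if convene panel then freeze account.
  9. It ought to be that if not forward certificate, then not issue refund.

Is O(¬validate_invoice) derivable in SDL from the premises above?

By case analysis on ¬forward_certificate: premise 9 gives O(¬forward_certificate → ¬issue_refund) and premise 1 gives O(forward_certificate → ¬issue_refund), so O(¬issue_refund) either way.
From O(¬issue_refund) and premise 6, O(¬issue_refund → inspect_consent), we obtain O(inspect_consent).
Premise 5 is O(¬convene_panel → ¬inspect_consent); contrapositively O(inspect_consent → convene_panel). Since O(inspect_consent) holds, K gives O(convene_panel).
Premise 8 is O(convene_panel → freeze_account); since O(convene_panel), deontic closure gives O(freeze_account).
Applying K to premise 3 (O(freeze_account → ¬validate_invoice)) and O(freeze_account) yields O(¬validate_invoice).
Premises 2, 4, 7 do not contribute to this derivation.
So O(¬validate_invoice) follows.

Yes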